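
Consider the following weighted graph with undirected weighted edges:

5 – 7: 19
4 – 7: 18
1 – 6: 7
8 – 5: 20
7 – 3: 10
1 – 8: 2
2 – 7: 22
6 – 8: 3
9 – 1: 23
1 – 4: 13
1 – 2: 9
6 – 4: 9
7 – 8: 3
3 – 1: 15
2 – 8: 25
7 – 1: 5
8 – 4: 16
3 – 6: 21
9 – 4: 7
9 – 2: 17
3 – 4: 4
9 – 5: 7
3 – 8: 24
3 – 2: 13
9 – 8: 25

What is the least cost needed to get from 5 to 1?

22

Running Dijkstra from 5:
5: 0
9: 7  (via 5)
4: 14  (via 9)
3: 18  (via 4)
7: 19  (via 5)
8: 20  (via 5)
1: 22  (via 8)
Shortest route: 5 → 8 → 1 = 22.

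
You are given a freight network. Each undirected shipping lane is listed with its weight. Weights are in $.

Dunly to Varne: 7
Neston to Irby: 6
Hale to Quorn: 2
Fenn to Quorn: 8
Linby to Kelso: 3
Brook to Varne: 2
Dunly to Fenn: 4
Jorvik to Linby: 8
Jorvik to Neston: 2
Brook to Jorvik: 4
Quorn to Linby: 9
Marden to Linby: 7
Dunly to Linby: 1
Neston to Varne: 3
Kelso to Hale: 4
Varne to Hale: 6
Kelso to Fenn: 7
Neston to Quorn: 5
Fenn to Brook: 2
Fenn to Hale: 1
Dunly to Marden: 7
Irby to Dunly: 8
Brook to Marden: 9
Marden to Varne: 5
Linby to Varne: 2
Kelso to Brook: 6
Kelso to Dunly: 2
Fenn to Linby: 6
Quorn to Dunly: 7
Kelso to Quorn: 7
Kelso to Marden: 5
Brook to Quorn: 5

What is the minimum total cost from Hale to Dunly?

Compare a few routes:
Hale → Fenn → Dunly: 1+4 = 5
Hale → Kelso → Dunly: 4+2 = 6
Cheapest is Hale → Fenn → Dunly at $5.

$5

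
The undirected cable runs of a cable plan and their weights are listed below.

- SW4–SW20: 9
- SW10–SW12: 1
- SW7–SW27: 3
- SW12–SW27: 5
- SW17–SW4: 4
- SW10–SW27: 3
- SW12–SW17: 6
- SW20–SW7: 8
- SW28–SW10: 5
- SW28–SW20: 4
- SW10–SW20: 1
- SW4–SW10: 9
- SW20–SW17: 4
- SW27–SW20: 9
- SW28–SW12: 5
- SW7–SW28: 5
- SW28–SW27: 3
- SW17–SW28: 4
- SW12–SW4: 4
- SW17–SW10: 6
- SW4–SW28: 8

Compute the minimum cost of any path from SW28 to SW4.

8

Enumerating some paths:
SW28–SW10–SW12–SW4: 5+1+4 = 10
SW28–SW12–SW4: 5+4 = 9
SW28–SW4: 8 = 8
Cheapest is SW28–SW4 at 8.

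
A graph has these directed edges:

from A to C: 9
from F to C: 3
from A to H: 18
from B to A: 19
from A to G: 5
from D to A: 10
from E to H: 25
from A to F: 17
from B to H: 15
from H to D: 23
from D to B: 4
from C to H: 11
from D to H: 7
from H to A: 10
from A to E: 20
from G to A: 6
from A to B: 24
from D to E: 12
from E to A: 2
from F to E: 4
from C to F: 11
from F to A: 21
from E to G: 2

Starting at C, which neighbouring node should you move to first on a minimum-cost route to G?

Enumerating some paths:
C–F–E–G: 11+4+2 = 17
C–F–E–A–G: 11+4+2+5 = 22
The minimum is 17 via C–F–E–G.
So from C the first move is to F.

F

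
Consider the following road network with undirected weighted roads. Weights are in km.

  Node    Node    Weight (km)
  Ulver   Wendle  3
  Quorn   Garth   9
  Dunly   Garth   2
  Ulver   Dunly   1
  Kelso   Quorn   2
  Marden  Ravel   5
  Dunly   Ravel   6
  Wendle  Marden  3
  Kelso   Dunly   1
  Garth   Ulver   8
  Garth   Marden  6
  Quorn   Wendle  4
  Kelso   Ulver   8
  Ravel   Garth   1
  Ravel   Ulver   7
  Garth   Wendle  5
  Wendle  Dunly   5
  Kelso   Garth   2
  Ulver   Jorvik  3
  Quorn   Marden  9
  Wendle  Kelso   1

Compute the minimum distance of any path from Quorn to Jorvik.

7 km

Candidate routes:
Quorn - Kelso - Dunly - Ulver - Jorvik: 2+1+1+3 = 7
Quorn - Kelso - Wendle - Ulver - Jorvik: 2+1+3+3 = 9
The minimum is 7 km via Quorn - Kelso - Dunly - Ulver - Jorvik.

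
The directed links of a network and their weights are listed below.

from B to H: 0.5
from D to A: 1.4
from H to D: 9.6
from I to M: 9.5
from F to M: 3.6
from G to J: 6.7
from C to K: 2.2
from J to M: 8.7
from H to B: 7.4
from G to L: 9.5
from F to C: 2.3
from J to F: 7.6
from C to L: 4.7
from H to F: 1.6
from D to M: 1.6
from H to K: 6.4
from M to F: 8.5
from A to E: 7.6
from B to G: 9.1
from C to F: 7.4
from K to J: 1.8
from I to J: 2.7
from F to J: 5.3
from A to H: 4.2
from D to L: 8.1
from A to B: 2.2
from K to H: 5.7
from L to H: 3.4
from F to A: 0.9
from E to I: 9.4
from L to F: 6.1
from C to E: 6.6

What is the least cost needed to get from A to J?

Enumerating some paths:
A → B → H → F → C → K → J: 2.2+0.5+1.6+2.3+2.2+1.8 = 10.6
A → B → H → F → J: 2.2+0.5+1.6+5.3 = 9.6
A → B → H → K → J: 2.2+0.5+6.4+1.8 = 10.9
A → H → F → J: 4.2+1.6+5.3 = 11.1
The minimum is 9.6 via A → B → H → F → J.

9.6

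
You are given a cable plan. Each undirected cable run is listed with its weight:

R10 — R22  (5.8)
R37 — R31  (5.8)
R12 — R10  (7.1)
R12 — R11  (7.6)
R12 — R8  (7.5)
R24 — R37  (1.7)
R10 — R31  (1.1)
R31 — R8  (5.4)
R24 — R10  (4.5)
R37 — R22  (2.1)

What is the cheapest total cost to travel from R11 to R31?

Enumerating some paths:
R11 - R12 - R8 - R31: 7.6+7.5+5.4 = 20.5
R11 - R12 - R10 - R31: 7.6+7.1+1.1 = 15.8
R11 - R12 - R10 - R24 - R37 - R31: 7.6+7.1+4.5+1.7+5.8 = 26.7
The minimum is 15.8 via R11 - R12 - R10 - R31.

15.8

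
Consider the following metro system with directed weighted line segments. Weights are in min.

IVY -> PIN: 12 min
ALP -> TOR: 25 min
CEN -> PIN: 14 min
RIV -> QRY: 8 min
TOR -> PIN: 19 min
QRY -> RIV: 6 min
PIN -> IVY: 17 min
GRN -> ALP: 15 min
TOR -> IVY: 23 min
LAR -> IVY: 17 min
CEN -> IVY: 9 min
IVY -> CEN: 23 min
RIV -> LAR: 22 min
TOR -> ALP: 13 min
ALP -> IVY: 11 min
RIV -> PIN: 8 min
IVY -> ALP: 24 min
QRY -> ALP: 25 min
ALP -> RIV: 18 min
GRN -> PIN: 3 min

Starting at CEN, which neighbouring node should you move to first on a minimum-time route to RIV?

IVY

Enumerating some paths:
CEN–IVY–ALP–RIV: 9+24+18 = 51
CEN–PIN–IVY–ALP–RIV: 14+17+24+18 = 73
The minimum is 51 min via CEN–IVY–ALP–RIV.
So from CEN the first move is to IVY.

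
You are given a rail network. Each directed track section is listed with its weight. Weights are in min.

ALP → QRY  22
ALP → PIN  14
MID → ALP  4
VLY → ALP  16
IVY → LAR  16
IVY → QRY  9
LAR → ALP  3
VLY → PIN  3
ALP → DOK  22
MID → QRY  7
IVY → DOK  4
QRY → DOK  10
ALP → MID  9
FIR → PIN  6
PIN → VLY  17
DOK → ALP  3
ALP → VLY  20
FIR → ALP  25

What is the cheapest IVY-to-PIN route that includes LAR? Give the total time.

Shortest IVY→LAR: IVY → LAR = 16
Shortest LAR→PIN: LAR → ALP → PIN = 17
Total via LAR: 16 + 17 = 33 min.

33 min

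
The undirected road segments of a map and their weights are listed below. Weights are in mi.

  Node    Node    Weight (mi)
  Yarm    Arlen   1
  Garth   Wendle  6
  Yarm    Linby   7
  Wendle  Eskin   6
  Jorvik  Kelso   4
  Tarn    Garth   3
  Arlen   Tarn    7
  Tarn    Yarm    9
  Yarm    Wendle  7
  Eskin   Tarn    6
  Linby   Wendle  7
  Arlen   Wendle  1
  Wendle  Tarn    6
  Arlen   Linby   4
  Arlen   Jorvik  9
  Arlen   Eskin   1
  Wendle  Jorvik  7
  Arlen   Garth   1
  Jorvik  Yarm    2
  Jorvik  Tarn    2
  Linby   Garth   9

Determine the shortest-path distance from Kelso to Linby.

11 mi

Shortest distances from Kelso:
Kelso: 0
Jorvik: 4  (via Kelso)
Yarm: 6  (via Jorvik)
Tarn: 6  (via Jorvik)
Arlen: 7  (via Yarm)
Garth: 8  (via Arlen)
Eskin: 8  (via Arlen)
Wendle: 8  (via Arlen)
Linby: 11  (via Arlen)
Shortest route: Kelso–Jorvik–Yarm–Arlen–Linby = 11 mi.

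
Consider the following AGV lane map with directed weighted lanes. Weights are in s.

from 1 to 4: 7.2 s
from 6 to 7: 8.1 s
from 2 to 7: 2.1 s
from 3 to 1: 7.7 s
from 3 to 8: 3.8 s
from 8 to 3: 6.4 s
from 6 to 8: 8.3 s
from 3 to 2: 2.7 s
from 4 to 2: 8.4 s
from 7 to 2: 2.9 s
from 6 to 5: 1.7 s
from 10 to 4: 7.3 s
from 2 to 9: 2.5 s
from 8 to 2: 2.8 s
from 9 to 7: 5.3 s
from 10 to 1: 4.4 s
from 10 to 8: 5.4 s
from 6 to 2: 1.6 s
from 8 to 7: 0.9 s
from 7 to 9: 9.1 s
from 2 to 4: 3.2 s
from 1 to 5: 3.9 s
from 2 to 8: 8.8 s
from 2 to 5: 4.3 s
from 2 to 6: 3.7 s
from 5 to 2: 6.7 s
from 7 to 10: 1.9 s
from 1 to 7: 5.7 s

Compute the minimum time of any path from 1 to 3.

Running Dijkstra from 1:
1: 0
5: 3.9  (via 1)
7: 5.7  (via 1)
4: 7.2  (via 1)
10: 7.6  (via 7)
2: 8.6  (via 7)
9: 11.1  (via 2)
6: 12.3  (via 2)
8: 13  (via 10)
3: 19.4  (via 8)
Shortest route: 1–7–10–8–3 = 19.4 s.

19.4 s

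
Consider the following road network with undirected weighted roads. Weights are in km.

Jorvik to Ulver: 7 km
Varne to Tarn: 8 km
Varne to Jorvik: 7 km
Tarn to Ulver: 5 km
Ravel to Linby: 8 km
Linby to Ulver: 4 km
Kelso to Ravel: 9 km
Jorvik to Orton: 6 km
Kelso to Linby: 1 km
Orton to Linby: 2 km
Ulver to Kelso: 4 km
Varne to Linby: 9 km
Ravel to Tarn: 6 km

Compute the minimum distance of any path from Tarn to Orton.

11 km

Enumerating some paths:
Tarn–Ulver–Linby–Orton: 5+4+2 = 11
Tarn–Ulver–Kelso–Linby–Orton: 5+4+1+2 = 12
The minimum is 11 km via Tarn–Ulver–Linby–Orton.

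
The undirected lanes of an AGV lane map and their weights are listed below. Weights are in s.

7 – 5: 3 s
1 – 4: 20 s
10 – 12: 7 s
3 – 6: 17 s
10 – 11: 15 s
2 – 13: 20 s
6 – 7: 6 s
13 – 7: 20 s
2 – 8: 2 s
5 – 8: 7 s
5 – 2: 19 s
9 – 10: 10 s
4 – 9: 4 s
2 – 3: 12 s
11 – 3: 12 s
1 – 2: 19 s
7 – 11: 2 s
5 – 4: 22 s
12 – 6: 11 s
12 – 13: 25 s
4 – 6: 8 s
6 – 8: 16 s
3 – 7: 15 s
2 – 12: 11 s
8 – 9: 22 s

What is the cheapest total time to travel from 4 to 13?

Compare a few routes:
4 - 6 - 7 - 13: 8+6+20 = 34
4 - 6 - 12 - 13: 8+11+25 = 44
4 - 6 - 8 - 2 - 13: 8+16+2+20 = 46
4 - 5 - 7 - 13: 22+3+20 = 45
Cheapest is 4 - 6 - 7 - 13 at 34 s.

34 s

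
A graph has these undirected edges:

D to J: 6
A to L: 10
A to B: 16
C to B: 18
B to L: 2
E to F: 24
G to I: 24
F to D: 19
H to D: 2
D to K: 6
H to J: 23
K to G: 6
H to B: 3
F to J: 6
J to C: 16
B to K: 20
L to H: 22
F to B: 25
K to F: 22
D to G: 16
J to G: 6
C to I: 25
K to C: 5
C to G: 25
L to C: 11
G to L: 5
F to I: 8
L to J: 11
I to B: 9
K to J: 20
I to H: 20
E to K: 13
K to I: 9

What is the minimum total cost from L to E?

24

Running Dijkstra from L:
L: 0
B: 2  (via L)
G: 5  (via L)
H: 5  (via B)
D: 7  (via H)
A: 10  (via L)
C: 11  (via L)
I: 11  (via B)
J: 11  (via L)
K: 11  (via G)
F: 17  (via J)
E: 24  (via K)
Shortest route: L → G → K → E = 24.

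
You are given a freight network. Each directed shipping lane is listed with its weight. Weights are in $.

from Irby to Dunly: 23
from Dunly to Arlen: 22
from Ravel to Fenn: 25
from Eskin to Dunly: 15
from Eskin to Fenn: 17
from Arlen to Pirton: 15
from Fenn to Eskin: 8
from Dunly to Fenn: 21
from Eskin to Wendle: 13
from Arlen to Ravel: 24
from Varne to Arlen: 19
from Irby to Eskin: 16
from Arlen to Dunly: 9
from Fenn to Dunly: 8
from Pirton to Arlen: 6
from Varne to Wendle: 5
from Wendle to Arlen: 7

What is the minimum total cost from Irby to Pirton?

$51

Candidate routes:
Irby–Eskin–Wendle–Arlen–Pirton: 16+13+7+15 = 51
Irby–Eskin–Dunly–Arlen–Pirton: 16+15+22+15 = 68
Irby–Dunly–Arlen–Pirton: 23+22+15 = 60
Cheapest is Irby–Eskin–Wendle–Arlen–Pirton at $51.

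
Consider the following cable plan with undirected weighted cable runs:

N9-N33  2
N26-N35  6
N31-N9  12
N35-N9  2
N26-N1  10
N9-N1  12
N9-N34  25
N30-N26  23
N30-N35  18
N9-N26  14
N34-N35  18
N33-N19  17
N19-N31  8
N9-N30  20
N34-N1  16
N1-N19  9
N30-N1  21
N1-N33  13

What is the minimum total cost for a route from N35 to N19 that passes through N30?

48

Shortest N35→N30: N35–N30 = 18
Best N30 to N19: N30–N1–N19 costing 30
Total via N30: 18 + 30 = 48.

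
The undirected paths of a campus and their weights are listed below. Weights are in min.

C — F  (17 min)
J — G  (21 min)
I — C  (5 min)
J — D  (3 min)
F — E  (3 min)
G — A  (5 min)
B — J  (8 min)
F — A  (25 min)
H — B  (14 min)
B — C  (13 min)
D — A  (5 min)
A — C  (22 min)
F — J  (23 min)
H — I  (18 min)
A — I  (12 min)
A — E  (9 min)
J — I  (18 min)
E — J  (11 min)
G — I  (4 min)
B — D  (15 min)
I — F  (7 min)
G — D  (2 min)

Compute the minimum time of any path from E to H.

28 min

Shortest distances from E:
E: 0
F: 3  (via E)
A: 9  (via E)
I: 10  (via F)
J: 11  (via E)
D: 14  (via A)
G: 14  (via A)
C: 15  (via I)
B: 19  (via J)
H: 28  (via I)
Shortest route: E → F → I → H = 28 min.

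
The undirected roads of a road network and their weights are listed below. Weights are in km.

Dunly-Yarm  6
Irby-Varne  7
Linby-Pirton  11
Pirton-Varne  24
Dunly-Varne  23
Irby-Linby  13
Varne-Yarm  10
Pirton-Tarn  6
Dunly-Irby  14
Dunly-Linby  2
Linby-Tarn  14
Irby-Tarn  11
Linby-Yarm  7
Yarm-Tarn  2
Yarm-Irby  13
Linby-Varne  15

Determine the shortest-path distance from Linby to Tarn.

9 km

Enumerating some paths:
Linby - Tarn: 14 = 14
Linby - Dunly - Yarm - Tarn: 2+6+2 = 10
Linby - Yarm - Tarn: 7+2 = 9
The minimum is 9 km via Linby - Yarm - Tarn.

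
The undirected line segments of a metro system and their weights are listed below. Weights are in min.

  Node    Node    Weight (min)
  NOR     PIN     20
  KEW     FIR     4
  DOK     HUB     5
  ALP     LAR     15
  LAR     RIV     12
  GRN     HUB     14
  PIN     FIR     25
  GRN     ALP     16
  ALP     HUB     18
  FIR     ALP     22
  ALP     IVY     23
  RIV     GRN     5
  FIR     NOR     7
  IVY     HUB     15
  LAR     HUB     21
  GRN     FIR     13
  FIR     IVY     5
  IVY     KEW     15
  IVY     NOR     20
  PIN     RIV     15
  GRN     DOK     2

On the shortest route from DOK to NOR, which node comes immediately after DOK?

GRN

Enumerating some paths:
DOK → HUB → IVY → FIR → NOR: 5+15+5+7 = 32
DOK → GRN → FIR → NOR: 2+13+7 = 22
DOK → HUB → GRN → FIR → NOR: 5+14+13+7 = 39
The minimum is 22 min via DOK → GRN → FIR → NOR.
So from DOK the first move is to GRN.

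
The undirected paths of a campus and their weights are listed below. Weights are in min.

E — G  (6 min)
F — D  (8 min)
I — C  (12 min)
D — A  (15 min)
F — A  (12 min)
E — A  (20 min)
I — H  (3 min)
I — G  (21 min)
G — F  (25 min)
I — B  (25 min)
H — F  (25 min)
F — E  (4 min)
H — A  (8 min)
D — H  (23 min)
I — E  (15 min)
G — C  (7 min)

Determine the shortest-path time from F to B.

Running Dijkstra from F:
F: 0
E: 4  (via F)
D: 8  (via F)
G: 10  (via E)
A: 12  (via F)
C: 17  (via G)
I: 19  (via E)
H: 20  (via A)
B: 44  (via I)
Shortest route: F–E–I–B = 44 min.

44 min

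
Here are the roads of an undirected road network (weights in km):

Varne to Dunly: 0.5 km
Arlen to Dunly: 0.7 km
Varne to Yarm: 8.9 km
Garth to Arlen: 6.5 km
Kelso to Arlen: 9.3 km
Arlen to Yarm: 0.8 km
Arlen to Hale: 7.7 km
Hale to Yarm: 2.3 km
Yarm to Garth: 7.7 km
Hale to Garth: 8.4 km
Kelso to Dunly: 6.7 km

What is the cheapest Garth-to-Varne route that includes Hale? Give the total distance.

Shortest Garth→Hale: Garth–Hale = 8.4
Shortest Hale→Varne: Hale–Yarm–Arlen–Dunly–Varne = 4.3
Total via Hale: 8.4 + 4.3 = 12.7 km.

12.7 km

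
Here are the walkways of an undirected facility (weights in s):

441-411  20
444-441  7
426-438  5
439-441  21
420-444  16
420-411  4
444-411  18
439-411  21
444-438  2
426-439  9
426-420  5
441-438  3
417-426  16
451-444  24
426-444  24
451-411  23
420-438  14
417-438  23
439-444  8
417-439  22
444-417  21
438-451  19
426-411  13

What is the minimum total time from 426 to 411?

Enumerating some paths:
426 → 411: 13 = 13
426 → 420 → 411: 5+4 = 9
Cheapest is 426 → 420 → 411 at 9 s.

9 s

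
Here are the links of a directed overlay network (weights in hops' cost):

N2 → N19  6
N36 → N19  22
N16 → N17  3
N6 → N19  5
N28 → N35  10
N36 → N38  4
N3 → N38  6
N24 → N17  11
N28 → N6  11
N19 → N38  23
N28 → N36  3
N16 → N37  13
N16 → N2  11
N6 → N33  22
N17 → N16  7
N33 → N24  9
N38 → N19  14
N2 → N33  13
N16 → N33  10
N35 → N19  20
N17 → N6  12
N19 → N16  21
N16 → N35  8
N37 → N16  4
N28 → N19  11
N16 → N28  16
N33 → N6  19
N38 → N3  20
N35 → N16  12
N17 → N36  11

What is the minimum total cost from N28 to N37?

35 hops' cost

Candidate routes:
N28–N6–N19–N16–N37: 11+5+21+13 = 50
N28–N19–N16–N37: 11+21+13 = 45
N28–N35–N16–N37: 10+12+13 = 35
N28–N36–N38–N19–N16–N37: 3+4+14+21+13 = 55
Cheapest is N28–N35–N16–N37 at 35 hops' cost.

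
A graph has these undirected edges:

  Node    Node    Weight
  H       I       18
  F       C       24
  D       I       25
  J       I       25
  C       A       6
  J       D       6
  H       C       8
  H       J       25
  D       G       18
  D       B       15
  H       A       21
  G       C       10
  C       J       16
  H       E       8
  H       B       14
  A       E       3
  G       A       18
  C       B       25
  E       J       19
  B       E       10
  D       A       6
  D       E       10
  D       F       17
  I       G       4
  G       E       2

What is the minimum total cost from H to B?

14

Running Dijkstra from H:
H: 0
C: 8  (via H)
E: 8  (via H)
G: 10  (via E)
A: 11  (via E)
B: 14  (via H)
Shortest route: H → B = 14.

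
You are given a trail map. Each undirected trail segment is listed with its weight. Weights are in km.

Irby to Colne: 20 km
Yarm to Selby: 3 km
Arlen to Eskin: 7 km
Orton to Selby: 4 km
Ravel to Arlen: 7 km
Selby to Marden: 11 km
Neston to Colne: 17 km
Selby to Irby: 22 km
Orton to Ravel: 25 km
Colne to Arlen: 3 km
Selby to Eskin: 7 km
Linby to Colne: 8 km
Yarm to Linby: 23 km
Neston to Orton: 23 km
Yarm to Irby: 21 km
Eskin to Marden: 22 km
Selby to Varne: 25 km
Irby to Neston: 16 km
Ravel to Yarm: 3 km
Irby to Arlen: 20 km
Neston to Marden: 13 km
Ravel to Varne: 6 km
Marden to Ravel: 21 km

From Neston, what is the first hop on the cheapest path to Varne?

Colne

Candidate routes:
Neston - Colne - Arlen - Ravel - Varne: 17+3+7+6 = 33
Neston - Marden - Selby - Yarm - Ravel - Varne: 13+11+3+3+6 = 36
Cheapest is Neston - Colne - Arlen - Ravel - Varne at 33 km.
So from Neston the first move is to Colne.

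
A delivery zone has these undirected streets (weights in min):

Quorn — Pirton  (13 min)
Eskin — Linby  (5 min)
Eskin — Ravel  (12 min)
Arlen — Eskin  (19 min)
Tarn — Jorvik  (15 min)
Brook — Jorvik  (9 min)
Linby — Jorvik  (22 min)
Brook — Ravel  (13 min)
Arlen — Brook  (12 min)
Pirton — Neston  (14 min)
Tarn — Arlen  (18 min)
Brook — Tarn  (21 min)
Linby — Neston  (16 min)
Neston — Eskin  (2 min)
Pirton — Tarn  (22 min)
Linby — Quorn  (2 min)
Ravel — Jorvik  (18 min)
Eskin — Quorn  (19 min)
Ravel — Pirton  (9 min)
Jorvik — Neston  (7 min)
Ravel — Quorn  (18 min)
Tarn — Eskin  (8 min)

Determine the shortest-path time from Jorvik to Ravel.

18 min

Compare a few routes:
Jorvik - Brook - Ravel: 9+13 = 22
Jorvik - Neston - Eskin - Ravel: 7+2+12 = 21
Jorvik - Ravel: 18 = 18
The minimum is 18 min via Jorvik - Ravel.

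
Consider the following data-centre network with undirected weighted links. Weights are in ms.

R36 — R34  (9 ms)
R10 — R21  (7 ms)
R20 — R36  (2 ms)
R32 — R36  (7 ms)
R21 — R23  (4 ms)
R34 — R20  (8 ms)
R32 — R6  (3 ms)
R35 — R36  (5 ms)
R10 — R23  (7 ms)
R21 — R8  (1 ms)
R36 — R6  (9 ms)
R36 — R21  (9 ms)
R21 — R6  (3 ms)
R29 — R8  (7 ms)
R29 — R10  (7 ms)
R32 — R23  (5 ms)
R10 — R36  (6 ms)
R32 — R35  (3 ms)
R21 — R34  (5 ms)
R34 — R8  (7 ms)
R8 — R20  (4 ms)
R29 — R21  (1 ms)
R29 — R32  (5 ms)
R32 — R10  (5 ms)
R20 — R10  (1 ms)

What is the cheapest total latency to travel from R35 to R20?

Shortest distances from R35:
R35: 0
R32: 3  (via R35)
R36: 5  (via R35)
R6: 6  (via R32)
R20: 7  (via R36)
Shortest route: R35–R36–R20 = 7 ms.

7 ms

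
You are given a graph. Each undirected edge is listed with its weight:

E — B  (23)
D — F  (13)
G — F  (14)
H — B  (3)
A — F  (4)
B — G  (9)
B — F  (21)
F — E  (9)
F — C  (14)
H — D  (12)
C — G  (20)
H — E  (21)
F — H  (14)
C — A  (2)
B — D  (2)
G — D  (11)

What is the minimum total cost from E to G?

Shortest distances from E:
E: 0
F: 9  (via E)
A: 13  (via F)
C: 15  (via A)
H: 21  (via E)
D: 22  (via F)
B: 23  (via E)
G: 23  (via F)
Shortest route: E → F → G = 23.

23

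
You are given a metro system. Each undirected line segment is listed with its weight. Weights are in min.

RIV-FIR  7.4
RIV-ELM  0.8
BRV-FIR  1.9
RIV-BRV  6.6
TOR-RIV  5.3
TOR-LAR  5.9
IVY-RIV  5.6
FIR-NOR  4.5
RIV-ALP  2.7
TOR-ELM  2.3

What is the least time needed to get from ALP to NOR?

Shortest distances from ALP:
ALP: 0
RIV: 2.7  (via ALP)
ELM: 3.5  (via RIV)
TOR: 5.8  (via ELM)
IVY: 8.3  (via RIV)
BRV: 9.3  (via RIV)
FIR: 10.1  (via RIV)
LAR: 11.7  (via TOR)
NOR: 14.6  (via FIR)
Shortest route: ALP → RIV → FIR → NOR = 14.6 min.

14.6 min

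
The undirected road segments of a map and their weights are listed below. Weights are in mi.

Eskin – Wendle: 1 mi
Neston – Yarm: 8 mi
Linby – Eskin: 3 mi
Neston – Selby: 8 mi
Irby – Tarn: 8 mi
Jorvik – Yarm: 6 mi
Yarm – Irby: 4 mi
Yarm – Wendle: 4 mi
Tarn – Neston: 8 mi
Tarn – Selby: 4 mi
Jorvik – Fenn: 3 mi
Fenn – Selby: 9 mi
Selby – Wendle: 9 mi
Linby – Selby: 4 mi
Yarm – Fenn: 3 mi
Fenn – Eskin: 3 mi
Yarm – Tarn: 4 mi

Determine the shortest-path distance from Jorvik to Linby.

Enumerating some paths:
Jorvik - Yarm - Wendle - Eskin - Linby: 6+4+1+3 = 14
Jorvik - Fenn - Yarm - Wendle - Eskin - Linby: 3+3+4+1+3 = 14
Jorvik - Fenn - Eskin - Linby: 3+3+3 = 9
Jorvik - Yarm - Fenn - Eskin - Linby: 6+3+3+3 = 15
The minimum is 9 mi via Jorvik - Fenn - Eskin - Linby.

9 mi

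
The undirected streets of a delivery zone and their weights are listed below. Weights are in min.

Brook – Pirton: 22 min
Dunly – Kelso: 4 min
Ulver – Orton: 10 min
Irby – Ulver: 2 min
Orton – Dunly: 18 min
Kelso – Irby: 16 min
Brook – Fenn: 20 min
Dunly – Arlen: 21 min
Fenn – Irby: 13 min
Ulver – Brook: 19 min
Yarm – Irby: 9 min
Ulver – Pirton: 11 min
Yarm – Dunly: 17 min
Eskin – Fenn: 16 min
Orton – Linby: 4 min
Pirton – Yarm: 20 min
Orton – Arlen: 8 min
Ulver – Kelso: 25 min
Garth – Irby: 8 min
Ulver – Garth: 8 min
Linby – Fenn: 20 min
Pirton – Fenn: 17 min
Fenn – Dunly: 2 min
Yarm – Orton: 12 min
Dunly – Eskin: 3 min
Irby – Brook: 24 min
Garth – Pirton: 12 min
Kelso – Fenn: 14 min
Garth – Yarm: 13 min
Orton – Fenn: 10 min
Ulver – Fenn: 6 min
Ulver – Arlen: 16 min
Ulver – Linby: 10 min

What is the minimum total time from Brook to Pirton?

Settle nodes by increasing distance from Brook:
Brook: 0
Ulver: 19  (via Brook)
Fenn: 20  (via Brook)
Irby: 21  (via Ulver)
Pirton: 22  (via Brook)
Shortest route: Brook–Pirton = 22 min.

22 min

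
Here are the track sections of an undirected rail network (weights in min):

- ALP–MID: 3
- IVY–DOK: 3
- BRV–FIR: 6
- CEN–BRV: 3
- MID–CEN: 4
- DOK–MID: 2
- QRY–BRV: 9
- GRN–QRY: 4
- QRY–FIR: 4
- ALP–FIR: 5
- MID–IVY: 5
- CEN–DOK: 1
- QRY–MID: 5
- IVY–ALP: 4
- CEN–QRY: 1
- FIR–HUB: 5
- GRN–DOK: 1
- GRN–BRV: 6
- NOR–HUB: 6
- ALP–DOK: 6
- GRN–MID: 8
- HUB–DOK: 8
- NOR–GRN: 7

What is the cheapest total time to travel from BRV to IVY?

Candidate routes:
BRV–CEN–DOK–IVY: 3+1+3 = 7
BRV–CEN–DOK–MID–IVY: 3+1+2+5 = 11
BRV–GRN–DOK–IVY: 6+1+3 = 10
Cheapest is BRV–CEN–DOK–IVY at 7 min.

7 min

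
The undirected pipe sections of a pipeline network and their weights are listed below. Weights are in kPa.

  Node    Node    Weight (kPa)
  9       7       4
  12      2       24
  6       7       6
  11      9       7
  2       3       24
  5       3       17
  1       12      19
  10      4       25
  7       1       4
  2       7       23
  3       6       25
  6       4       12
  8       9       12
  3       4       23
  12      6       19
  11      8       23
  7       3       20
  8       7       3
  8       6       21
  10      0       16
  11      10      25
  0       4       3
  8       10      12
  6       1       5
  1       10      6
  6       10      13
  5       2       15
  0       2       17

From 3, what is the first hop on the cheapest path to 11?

7

Compare a few routes:
3 - 7 - 9 - 11: 20+4+7 = 31
3 - 7 - 8 - 9 - 11: 20+3+12+7 = 42
3 - 6 - 7 - 9 - 11: 25+6+4+7 = 42
Cheapest is 3 - 7 - 9 - 11 at 31 kPa.
So from 3 the first move is to 7.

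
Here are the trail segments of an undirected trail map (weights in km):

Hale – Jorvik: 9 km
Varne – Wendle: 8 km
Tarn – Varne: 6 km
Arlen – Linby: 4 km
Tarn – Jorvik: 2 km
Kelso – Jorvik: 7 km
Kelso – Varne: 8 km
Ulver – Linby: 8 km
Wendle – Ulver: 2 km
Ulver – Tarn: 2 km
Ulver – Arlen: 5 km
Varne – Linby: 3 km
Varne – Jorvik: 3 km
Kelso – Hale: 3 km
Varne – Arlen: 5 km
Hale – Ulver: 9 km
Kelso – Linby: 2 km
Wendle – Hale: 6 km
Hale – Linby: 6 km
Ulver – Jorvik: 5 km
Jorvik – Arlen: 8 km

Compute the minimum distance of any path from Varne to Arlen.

5 km

Compare a few routes:
Varne–Jorvik–Arlen: 3+8 = 11
Varne–Linby–Arlen: 3+4 = 7
Varne–Arlen: 5 = 5
Cheapest is Varne–Arlen at 5 km.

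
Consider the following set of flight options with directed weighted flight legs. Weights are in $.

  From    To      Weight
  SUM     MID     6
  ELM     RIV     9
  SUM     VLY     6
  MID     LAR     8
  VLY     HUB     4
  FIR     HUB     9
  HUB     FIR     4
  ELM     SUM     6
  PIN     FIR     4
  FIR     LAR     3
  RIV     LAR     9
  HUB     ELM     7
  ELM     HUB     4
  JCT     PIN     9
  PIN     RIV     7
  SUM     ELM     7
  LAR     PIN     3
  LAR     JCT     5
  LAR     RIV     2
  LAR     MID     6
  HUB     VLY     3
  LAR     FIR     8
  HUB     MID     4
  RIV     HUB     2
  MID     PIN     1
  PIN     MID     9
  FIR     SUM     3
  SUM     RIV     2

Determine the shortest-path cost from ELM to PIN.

$9

Running Dijkstra from ELM:
ELM: 0
HUB: 4  (via ELM)
SUM: 6  (via ELM)
VLY: 7  (via HUB)
MID: 8  (via HUB)
RIV: 8  (via SUM)
FIR: 8  (via HUB)
PIN: 9  (via MID)
Shortest route: ELM → HUB → MID → PIN = $9.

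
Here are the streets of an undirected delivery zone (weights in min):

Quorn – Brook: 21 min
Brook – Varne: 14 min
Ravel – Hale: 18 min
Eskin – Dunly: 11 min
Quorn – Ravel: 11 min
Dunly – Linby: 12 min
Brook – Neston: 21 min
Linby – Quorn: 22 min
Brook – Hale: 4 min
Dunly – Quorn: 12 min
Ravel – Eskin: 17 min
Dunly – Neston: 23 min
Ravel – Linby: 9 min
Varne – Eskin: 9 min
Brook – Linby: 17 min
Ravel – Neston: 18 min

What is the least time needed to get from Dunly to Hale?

Candidate routes:
Dunly → Eskin → Varne → Brook → Hale: 11+9+14+4 = 38
Dunly → Linby → Brook → Hale: 12+17+4 = 33
Dunly → Quorn → Brook → Hale: 12+21+4 = 37
Cheapest is Dunly → Linby → Brook → Hale at 33 min.

33 min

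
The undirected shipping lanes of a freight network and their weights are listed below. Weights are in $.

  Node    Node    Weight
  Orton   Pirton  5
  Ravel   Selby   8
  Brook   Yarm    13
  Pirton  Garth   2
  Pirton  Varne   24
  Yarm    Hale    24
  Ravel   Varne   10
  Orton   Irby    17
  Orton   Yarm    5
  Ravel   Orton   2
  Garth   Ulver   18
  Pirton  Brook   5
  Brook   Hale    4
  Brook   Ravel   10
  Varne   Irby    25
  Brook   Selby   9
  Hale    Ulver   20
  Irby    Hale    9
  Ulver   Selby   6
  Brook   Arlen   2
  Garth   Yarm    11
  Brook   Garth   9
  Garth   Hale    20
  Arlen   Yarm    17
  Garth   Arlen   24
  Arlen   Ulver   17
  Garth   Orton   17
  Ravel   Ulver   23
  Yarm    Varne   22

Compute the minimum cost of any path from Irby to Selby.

Shortest distances from Irby:
Irby: 0
Hale: 9  (via Irby)
Brook: 13  (via Hale)
Arlen: 15  (via Brook)
Orton: 17  (via Irby)
Pirton: 18  (via Brook)
Ravel: 19  (via Orton)
Garth: 20  (via Pirton)
Selby: 22  (via Brook)
Shortest route: Irby → Hale → Brook → Selby = $22.

$22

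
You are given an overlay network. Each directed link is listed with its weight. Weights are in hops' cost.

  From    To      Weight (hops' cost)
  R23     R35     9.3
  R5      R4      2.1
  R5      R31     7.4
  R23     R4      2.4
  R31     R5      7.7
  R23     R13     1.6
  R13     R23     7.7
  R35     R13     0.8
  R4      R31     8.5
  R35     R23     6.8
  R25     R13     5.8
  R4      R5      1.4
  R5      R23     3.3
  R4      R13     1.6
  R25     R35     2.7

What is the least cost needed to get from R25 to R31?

Enumerating some paths:
R25 - R35 - R23 - R4 - R31: 2.7+6.8+2.4+8.5 = 20.4
R25 - R35 - R23 - R4 - R5 - R31: 2.7+6.8+2.4+1.4+7.4 = 20.7
The minimum is 20.4 hops' cost via R25 - R35 - R23 - R4 - R31.

20.4 hops' cost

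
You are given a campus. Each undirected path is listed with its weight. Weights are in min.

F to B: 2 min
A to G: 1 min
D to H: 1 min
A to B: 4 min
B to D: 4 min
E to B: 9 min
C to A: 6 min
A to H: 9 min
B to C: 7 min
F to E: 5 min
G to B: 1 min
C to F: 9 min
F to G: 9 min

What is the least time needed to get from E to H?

Shortest distances from E:
E: 0
F: 5  (via E)
B: 7  (via F)
G: 8  (via B)
A: 9  (via G)
D: 11  (via B)
H: 12  (via D)
Shortest route: E → F → B → D → H = 12 min.

12 min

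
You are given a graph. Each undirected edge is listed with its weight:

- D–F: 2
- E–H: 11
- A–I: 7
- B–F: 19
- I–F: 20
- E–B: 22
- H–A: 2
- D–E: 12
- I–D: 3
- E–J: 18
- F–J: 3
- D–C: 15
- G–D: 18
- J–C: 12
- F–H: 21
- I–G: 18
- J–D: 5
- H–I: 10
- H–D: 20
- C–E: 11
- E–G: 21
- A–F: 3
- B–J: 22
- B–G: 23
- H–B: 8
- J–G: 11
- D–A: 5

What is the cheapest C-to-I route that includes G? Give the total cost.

Best C to G: C–J–G costing 23
Shortest G→I: G–I = 18
Total via G: 23 + 18 = 41.

41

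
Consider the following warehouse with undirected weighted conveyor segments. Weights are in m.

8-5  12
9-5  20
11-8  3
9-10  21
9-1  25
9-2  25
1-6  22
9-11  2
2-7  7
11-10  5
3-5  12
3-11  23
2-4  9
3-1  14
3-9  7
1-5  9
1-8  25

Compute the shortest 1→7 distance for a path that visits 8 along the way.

Shortest 1→8: 1–5–8 = 21
Shortest 8→7: 8–11–9–2–7 = 37
Total via 8: 21 + 37 = 58 m.

58 m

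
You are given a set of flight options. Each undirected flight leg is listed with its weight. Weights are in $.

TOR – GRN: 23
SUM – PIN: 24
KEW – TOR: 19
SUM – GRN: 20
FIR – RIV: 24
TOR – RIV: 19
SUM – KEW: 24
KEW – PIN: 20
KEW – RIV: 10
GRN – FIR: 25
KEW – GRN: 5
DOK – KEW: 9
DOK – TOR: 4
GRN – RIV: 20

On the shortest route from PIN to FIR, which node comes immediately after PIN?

Compare a few routes:
PIN - SUM - GRN - FIR: 24+20+25 = 69
PIN - KEW - RIV - FIR: 20+10+24 = 54
PIN - KEW - GRN - RIV - FIR: 20+5+20+24 = 69
PIN - KEW - GRN - FIR: 20+5+25 = 50
Cheapest is PIN - KEW - GRN - FIR at $50.
So from PIN the first move is to KEW.

KEW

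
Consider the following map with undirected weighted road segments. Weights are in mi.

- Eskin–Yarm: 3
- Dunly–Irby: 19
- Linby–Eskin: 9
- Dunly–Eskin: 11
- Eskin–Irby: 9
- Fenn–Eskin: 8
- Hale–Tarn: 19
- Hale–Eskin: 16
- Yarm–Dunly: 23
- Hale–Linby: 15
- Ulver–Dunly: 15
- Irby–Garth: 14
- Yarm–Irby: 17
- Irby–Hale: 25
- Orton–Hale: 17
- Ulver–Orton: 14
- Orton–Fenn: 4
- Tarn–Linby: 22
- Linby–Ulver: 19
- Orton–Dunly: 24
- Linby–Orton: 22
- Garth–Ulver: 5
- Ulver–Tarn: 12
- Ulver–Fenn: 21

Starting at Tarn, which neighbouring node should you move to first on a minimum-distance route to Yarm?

Linby

Candidate routes:
Tarn - Ulver - Orton - Fenn - Eskin - Yarm: 12+14+4+8+3 = 41
Tarn - Hale - Eskin - Yarm: 19+16+3 = 38
Tarn - Ulver - Dunly - Eskin - Yarm: 12+15+11+3 = 41
Tarn - Linby - Eskin - Yarm: 22+9+3 = 34
Cheapest is Tarn - Linby - Eskin - Yarm at 34 mi.
So from Tarn the first move is to Linby.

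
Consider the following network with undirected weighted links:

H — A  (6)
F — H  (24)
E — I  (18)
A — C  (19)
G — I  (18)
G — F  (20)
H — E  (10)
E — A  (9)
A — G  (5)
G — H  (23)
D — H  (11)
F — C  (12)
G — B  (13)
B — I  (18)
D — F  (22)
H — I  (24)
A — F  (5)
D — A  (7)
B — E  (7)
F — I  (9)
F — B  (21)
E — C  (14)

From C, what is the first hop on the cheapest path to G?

F

Enumerating some paths:
C–F–A–G: 12+5+5 = 22
C–E–A–G: 14+9+5 = 28
C–F–G: 12+20 = 32
C–A–G: 19+5 = 24
Cheapest is C–F–A–G at 22.
So from C the first move is to F.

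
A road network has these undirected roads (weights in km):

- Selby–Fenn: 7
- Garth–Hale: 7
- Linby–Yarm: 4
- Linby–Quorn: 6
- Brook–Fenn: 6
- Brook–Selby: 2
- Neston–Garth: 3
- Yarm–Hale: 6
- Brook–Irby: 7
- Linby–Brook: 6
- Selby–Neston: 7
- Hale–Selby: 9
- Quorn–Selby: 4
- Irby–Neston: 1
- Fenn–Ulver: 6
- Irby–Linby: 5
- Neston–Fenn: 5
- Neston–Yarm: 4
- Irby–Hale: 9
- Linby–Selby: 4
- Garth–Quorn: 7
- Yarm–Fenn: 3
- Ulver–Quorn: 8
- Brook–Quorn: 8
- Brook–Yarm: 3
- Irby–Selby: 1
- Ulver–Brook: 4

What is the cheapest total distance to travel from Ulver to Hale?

13 km

Enumerating some paths:
Ulver–Brook–Yarm–Hale: 4+3+6 = 13
Ulver–Brook–Selby–Hale: 4+2+9 = 15
The minimum is 13 km via Ulver–Brook–Yarm–Hale.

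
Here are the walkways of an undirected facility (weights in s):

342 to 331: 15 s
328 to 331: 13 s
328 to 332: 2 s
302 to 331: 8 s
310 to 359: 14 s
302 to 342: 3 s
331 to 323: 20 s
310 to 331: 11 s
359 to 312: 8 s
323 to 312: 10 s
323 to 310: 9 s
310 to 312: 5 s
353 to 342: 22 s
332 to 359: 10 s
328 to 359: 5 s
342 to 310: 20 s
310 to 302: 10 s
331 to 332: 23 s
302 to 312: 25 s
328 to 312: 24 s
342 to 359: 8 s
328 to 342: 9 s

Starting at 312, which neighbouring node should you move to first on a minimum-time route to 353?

359

Compare a few routes:
312–359–328–342–353: 8+5+9+22 = 44
312–359–342–353: 8+8+22 = 38
312–310–342–353: 5+20+22 = 47
312–310–302–342–353: 5+10+3+22 = 40
Cheapest is 312–359–342–353 at 38 s.
So from 312 the first move is to 359.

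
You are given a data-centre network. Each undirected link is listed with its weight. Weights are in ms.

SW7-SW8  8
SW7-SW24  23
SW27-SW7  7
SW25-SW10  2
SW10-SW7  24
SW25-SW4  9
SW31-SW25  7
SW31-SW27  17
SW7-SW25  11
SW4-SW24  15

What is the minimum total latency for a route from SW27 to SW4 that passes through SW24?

Best SW27 to SW24: SW27 → SW7 → SW24 costing 30
Shortest SW24→SW4: SW24 → SW4 = 15
Total via SW24: 30 + 15 = 45 ms.

45 ms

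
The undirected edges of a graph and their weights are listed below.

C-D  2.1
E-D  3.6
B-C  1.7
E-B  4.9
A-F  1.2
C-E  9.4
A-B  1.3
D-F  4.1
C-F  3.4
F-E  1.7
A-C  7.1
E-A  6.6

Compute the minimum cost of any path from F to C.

Enumerating some paths:
F → C: 3.4 = 3.4
F → A → B → C: 1.2+1.3+1.7 = 4.2
F → D → C: 4.1+2.1 = 6.2
Cheapest is F → C at 3.4.

3.4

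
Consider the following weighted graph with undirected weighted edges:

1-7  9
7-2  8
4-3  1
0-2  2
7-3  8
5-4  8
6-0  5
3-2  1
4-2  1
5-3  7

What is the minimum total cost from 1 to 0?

19

Running Dijkstra from 1:
1: 0
7: 9  (via 1)
2: 17  (via 7)
3: 17  (via 7)
4: 18  (via 2)
0: 19  (via 2)
Shortest route: 1 → 7 → 2 → 0 = 19.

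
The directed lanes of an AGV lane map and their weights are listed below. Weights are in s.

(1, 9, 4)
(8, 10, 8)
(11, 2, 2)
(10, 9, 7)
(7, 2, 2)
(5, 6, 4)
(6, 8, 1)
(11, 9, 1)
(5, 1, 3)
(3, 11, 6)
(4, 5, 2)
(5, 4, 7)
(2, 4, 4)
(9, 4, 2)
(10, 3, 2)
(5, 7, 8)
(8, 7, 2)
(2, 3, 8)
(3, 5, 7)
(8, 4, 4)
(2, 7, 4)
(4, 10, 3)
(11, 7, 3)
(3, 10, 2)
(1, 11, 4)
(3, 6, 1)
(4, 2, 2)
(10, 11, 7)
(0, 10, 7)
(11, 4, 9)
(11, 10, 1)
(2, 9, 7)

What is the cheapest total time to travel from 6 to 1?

Compare a few routes:
6 → 8 → 7 → 2 → 4 → 5 → 1: 1+2+2+4+2+3 = 14
6 → 8 → 4 → 5 → 1: 1+4+2+3 = 10
Cheapest is 6 → 8 → 4 → 5 → 1 at 10 s.

10 s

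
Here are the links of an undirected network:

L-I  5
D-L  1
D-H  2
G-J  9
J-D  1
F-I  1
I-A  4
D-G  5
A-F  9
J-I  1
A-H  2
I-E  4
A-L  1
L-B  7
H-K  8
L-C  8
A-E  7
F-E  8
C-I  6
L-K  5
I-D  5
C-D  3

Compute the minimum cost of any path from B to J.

Shortest distances from B:
B: 0
L: 7  (via B)
A: 8  (via L)
D: 8  (via L)
J: 9  (via D)
Shortest route: B–L–D–J = 9.

9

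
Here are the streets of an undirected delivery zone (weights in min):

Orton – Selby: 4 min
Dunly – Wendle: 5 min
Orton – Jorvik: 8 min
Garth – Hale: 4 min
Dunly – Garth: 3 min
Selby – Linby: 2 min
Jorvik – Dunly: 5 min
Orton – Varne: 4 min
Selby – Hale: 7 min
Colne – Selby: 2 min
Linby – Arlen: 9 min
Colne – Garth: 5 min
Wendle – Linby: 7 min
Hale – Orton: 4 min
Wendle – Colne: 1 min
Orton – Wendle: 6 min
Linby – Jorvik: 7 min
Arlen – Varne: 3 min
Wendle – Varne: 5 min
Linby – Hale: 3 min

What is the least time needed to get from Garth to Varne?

Settle nodes by increasing distance from Garth:
Garth: 0
Dunly: 3  (via Garth)
Hale: 4  (via Garth)
Colne: 5  (via Garth)
Wendle: 6  (via Colne)
Linby: 7  (via Hale)
Selby: 7  (via Colne)
Orton: 8  (via Hale)
Jorvik: 8  (via Dunly)
Varne: 11  (via Wendle)
Shortest route: Garth → Colne → Wendle → Varne = 11 min.

11 min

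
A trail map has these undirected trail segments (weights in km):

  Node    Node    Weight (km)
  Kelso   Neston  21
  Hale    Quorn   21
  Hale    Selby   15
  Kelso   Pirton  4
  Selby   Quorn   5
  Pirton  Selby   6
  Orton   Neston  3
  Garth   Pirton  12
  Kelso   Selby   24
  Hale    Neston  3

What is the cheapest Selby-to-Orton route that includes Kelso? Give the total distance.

Shortest Selby→Kelso: Selby–Pirton–Kelso = 10
Best Kelso to Orton: Kelso–Neston–Orton costing 24
Total via Kelso: 10 + 24 = 34 km.

34 km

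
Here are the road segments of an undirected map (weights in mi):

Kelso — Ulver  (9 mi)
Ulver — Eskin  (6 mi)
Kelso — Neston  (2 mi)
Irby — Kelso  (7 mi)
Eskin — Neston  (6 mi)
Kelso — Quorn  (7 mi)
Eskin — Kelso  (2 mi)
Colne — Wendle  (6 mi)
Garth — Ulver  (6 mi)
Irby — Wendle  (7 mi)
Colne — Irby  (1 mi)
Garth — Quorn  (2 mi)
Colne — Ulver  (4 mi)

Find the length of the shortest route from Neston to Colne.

10 mi

Shortest distances from Neston:
Neston: 0
Kelso: 2  (via Neston)
Eskin: 4  (via Kelso)
Irby: 9  (via Kelso)
Quorn: 9  (via Kelso)
Ulver: 10  (via Eskin)
Colne: 10  (via Irby)
Shortest route: Neston–Kelso–Irby–Colne = 10 mi.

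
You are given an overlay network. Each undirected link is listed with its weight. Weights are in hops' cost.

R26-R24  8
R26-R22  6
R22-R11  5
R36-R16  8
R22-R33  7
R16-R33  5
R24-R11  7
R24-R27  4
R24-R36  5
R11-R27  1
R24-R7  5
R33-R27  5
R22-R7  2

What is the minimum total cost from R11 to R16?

11 hops' cost

Compare a few routes:
R11–R27–R33–R16: 1+5+5 = 11
R11–R27–R24–R36–R16: 1+4+5+8 = 18
R11–R22–R33–R16: 5+7+5 = 17
The minimum is 11 hops' cost via R11–R27–R33–R16.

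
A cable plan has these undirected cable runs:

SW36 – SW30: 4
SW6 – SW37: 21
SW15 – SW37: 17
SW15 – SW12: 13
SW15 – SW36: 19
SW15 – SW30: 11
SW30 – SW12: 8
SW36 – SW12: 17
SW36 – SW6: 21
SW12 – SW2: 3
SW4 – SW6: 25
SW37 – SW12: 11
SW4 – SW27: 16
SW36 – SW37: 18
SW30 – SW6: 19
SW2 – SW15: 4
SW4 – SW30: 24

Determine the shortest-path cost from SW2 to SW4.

35

Shortest distances from SW2:
SW2: 0
SW12: 3  (via SW2)
SW15: 4  (via SW2)
SW30: 11  (via SW12)
SW37: 14  (via SW12)
SW36: 15  (via SW30)
SW6: 30  (via SW30)
SW4: 35  (via SW30)
Shortest route: SW2 → SW12 → SW30 → SW4 = 35.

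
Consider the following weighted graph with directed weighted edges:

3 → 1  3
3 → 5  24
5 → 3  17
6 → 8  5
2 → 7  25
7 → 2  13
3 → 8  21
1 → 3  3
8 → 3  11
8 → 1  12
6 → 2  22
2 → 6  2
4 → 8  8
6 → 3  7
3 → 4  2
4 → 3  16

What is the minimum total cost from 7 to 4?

24

Candidate routes:
7 → 2 → 6 → 3 → 4: 13+2+7+2 = 24
7 → 2 → 6 → 8 → 3 → 4: 13+2+5+11+2 = 33
The minimum is 24 via 7 → 2 → 6 → 3 → 4.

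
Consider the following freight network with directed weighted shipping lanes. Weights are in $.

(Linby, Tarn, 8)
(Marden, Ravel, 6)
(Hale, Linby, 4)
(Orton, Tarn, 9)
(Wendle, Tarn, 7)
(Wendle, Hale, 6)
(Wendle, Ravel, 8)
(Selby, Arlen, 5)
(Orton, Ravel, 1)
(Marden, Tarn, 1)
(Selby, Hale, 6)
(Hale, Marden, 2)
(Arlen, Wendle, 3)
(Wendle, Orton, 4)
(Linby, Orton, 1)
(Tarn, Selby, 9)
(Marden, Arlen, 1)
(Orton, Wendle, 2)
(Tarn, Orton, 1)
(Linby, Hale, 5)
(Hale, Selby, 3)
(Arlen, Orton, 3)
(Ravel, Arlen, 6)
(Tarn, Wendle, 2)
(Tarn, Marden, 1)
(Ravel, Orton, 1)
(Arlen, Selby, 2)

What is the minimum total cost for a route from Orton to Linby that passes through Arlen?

$19

Best Orton to Arlen: Orton–Ravel–Arlen costing 7
Best Arlen to Linby: Arlen–Selby–Hale–Linby costing 12
Total via Arlen: 7 + 12 = $19.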